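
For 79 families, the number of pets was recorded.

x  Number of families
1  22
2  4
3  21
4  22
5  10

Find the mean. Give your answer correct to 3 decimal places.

Values: 1, 2, 3, 4, 5
Σfx = 22×1 + 4×2 + 21×3 + 22×4 + 10×5 = 231
n = Σf = 79
Mean = 231 / 79 = 2.9241

2.924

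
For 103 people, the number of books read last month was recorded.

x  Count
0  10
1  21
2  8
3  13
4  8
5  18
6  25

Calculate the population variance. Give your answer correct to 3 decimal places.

Values: 0, 1, 2, 3, 4, 5, 6
n = 103, Σfx = 348, mean = 3.3786
Σfx² = 1648
Σf(x − x̄)² = Σfx² − (Σfx)²/n = 1648 − 348²/103 = 472.2330
Population variance = 472.2330 / 103 = 4.5848

4.585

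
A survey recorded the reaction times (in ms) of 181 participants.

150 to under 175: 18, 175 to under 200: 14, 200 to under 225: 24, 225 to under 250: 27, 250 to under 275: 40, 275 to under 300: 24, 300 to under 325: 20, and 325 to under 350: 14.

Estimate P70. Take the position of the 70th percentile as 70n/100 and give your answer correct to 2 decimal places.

Cumulative frequencies: 18, 32, 56, 83, 123, 147, 167, 181
n = 181; position = 70n/100 = 126.7.
This falls in the class 275 to under 300: L = 275, F = 123, f = 24, h = 25.
70th percentile ≈ 275 + ((126.7 − 123) / 24) × 25 = 278.8542

278.85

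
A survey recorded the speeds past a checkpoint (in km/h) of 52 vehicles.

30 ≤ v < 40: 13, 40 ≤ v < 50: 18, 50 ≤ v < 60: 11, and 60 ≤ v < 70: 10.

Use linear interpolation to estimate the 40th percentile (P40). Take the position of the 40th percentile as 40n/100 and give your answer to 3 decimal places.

Cumulative frequencies: 13, 31, 42, 52
n = 52; position = 40n/100 = 20.8.
This falls in the class 40 ≤ v < 50: L = 40, F = 13, f = 18, h = 10.
40th percentile ≈ 40 + ((20.8 − 13) / 18) × 10 = 44.3333

44.333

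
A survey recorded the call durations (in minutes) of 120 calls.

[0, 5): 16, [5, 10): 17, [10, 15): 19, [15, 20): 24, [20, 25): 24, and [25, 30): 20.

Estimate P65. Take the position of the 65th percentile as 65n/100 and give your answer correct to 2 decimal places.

20.42

Cumulative frequencies: 16, 33, 52, 76, 100, 120
n = 120; position = 65n/100 = 78.
This falls in the class [20, 25): L = 20, F = 76, f = 24, h = 5.
65th percentile ≈ 20 + ((78 − 76) / 24) × 5 = 20.4167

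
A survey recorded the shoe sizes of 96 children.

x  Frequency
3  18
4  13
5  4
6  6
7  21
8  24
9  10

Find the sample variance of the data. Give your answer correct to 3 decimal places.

Values: 3, 4, 5, 6, 7, 8, 9
n = 96, Σfx = 591, mean = 6.1562
Σfx² = 4061
Σf(x − x̄)² = Σfx² − (Σfx)²/n = 4061 − 591²/96 = 422.6562
Sample variance = 422.6562 / 95 = 4.4490

4.449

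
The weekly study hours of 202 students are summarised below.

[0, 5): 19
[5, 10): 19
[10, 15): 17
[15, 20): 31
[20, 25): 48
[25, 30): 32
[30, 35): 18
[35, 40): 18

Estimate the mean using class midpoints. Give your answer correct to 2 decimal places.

20.62

Midpoints: 2.5, 7.5, 12.5, 17.5, 22.5, 27.5, 32.5, 37.5
Σfm = 19×2.5 + 19×7.5 + 17×12.5 + 31×17.5 + 48×22.5 + 32×27.5 + 18×32.5 + 18×37.5 = 4165
n = Σf = 202
Mean = 4165 / 202 = 20.6188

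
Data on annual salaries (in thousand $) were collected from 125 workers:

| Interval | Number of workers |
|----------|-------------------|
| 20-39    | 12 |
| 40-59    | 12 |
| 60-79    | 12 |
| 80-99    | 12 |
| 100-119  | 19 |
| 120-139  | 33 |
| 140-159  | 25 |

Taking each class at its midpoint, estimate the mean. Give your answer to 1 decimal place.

103.6

Midpoints: 29.5, 49.5, 69.5, 89.5, 109.5, 129.5, 149.5
Σfm = 12×29.5 + 12×49.5 + 12×69.5 + 12×89.5 + 19×109.5 + 33×129.5 + 25×149.5 = 12947.5
n = Σf = 125
Mean = 12947.5 / 125 = 103.5800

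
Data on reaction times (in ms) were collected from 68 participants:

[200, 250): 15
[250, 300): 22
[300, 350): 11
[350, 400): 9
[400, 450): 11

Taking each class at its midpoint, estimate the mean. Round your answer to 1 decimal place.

309.6

Midpoints: 225, 275, 325, 375, 425
Σfm = 15×225 + 22×275 + 11×325 + 9×375 + 11×425 = 21050
n = Σf = 68
Mean = 21050 / 68 = 309.5588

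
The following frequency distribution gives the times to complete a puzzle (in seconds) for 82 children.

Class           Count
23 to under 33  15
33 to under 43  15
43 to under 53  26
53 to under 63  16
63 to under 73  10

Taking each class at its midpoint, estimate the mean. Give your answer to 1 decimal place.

Midpoints: 28, 38, 48, 58, 68
Σfm = 15×28 + 15×38 + 26×48 + 16×58 + 10×68 = 3846
n = Σf = 82
Mean = 3846 / 82 = 46.9024

46.9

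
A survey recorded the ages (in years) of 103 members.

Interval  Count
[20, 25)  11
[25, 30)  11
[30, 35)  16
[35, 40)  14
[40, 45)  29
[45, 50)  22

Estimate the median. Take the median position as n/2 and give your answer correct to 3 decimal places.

39.821

Cumulative frequencies: 11, 22, 38, 52, 81, 103
n = 103; position = n/2 = 51.5.
This falls in the class [35, 40): L = 35, F = 38, f = 14, h = 5.
Median ≈ 35 + ((51.5 − 38) / 14) × 5 = 39.8214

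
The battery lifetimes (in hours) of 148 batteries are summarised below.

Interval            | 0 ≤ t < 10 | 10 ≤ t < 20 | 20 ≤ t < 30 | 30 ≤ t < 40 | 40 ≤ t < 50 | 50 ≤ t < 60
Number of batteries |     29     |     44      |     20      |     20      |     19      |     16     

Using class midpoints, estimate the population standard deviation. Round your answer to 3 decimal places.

Midpoints: 5, 15, 25, 35, 45, 55
n = 148, Σfm = 3740, mean = 25.2703
Σfm² = 134500
Σf(m − x̄)² = Σfm² − (Σfm)²/n = 134500 − 3740²/148 = 39989.1892
Population variance = 39989.1892 / 148 = 270.1972
Standard deviation = √270.1972 = 16.4377

16.438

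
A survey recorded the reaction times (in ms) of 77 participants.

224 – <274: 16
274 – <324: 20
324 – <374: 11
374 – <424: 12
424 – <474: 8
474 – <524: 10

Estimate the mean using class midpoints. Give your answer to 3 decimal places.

Midpoints: 249, 299, 349, 399, 449, 499
Σfm = 16×249 + 20×299 + 11×349 + 12×399 + 8×449 + 10×499 = 27173
n = Σf = 77
Mean = 27173 / 77 = 352.8961

352.896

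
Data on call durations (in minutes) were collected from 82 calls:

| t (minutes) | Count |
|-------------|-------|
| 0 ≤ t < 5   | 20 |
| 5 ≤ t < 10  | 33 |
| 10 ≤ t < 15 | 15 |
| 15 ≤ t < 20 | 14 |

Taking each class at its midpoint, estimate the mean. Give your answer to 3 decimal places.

Midpoints: 2.5, 7.5, 12.5, 17.5
Σfm = 20×2.5 + 33×7.5 + 15×12.5 + 14×17.5 = 730
n = Σf = 82
Mean = 730 / 82 = 8.9024

8.902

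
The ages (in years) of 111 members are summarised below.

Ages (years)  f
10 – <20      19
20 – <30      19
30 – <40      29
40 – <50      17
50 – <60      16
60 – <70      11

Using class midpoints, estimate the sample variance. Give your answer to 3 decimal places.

Midpoints: 15, 25, 35, 45, 55, 65
n = 111, Σfm = 4135, mean = 37.2523
Σfm² = 180975
Σf(m − x̄)² = Σfm² − (Σfm)²/n = 180975 − 4135²/111 = 26936.9369
Sample variance = 26936.9369 / 110 = 244.8812

244.881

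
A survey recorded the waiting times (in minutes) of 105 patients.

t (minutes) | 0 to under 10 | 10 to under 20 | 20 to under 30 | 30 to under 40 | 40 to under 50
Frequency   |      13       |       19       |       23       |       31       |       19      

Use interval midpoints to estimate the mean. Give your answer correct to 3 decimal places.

Midpoints: 5, 15, 25, 35, 45
Σfm = 13×5 + 19×15 + 23×25 + 31×35 + 19×45 = 2865
n = Σf = 105
Mean = 2865 / 105 = 27.2857

27.286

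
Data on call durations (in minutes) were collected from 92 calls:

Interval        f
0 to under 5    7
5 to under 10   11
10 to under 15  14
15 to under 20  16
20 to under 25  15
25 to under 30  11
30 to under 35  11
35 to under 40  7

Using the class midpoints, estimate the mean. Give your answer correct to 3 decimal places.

Midpoints: 2.5, 7.5, 12.5, 17.5, 22.5, 27.5, 32.5, 37.5
Σfm = 7×2.5 + 11×7.5 + 14×12.5 + 16×17.5 + 15×22.5 + 11×27.5 + 11×32.5 + 7×37.5 = 1815
n = Σf = 92
Mean = 1815 / 92 = 19.7283

19.728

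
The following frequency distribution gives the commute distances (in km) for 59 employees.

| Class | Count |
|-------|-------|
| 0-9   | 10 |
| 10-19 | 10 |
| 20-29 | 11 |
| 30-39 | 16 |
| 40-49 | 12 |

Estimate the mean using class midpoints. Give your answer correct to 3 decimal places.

26.195

Midpoints: 4.5, 14.5, 24.5, 34.5, 44.5
Σfm = 10×4.5 + 10×14.5 + 11×24.5 + 16×34.5 + 12×44.5 = 1545.5
n = Σf = 59
Mean = 1545.5 / 59 = 26.1949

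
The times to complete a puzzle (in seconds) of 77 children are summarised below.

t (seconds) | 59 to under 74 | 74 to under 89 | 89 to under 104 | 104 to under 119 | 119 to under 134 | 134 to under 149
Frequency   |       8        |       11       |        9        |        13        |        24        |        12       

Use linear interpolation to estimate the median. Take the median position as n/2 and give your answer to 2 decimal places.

116.12

Cumulative frequencies: 8, 19, 28, 41, 65, 77
n = 77; position = n/2 = 38.5.
This falls in the class 104 to under 119: L = 104, F = 28, f = 13, h = 15.
Median ≈ 104 + ((38.5 − 28) / 13) × 15 = 116.1154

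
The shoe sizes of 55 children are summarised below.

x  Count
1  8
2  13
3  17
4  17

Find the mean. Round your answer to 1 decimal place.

Values: 1, 2, 3, 4
Σfx = 8×1 + 13×2 + 17×3 + 17×4 = 153
n = Σf = 55
Mean = 153 / 55 = 2.7818

2.8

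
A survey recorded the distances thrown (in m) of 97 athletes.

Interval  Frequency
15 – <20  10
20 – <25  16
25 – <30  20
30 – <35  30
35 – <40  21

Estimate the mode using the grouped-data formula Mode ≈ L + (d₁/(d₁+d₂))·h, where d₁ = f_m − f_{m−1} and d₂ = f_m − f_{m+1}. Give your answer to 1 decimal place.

Modal class: 30 – <35 (highest frequency 30).
d₁ = 30 − 20 = 10, d₂ = 30 − 21 = 9
Mode ≈ 30 + (10/(10+9)) × 5 = 30 + 2.6316 = 32.6316

32.6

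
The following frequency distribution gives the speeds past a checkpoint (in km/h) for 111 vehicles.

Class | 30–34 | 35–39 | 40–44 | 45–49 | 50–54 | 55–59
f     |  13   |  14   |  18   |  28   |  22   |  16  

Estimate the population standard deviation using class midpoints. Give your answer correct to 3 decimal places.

7.774

Midpoints: 32, 37, 42, 47, 52, 57
n = 111, Σfm = 5062, mean = 45.6036
Σfm² = 237554
Σf(m − x̄)² = Σfm² − (Σfm)²/n = 237554 − 5062²/111 = 6708.5586
Population variance = 6708.5586 / 111 = 60.4375
Standard deviation = √60.4375 = 7.7742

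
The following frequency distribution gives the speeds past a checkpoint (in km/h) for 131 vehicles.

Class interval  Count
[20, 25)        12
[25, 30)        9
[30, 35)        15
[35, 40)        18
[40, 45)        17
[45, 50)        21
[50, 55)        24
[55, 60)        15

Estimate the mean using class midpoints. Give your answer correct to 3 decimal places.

42.156

Midpoints: 22.5, 27.5, 32.5, 37.5, 42.5, 47.5, 52.5, 57.5
Σfm = 12×22.5 + 9×27.5 + 15×32.5 + 18×37.5 + 17×42.5 + 21×47.5 + 24×52.5 + 15×57.5 = 5522.5
n = Σf = 131
Mean = 5522.5 / 131 = 42.1565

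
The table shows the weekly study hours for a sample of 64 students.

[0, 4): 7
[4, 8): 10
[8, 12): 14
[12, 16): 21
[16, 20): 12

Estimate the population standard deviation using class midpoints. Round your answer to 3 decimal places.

5.003

Midpoints: 2, 6, 10, 14, 18
n = 64, Σfm = 724, mean = 11.3125
Σfm² = 9792
Σf(m − x̄)² = Σfm² − (Σfm)²/n = 9792 − 724²/64 = 1601.7500
Population variance = 1601.7500 / 64 = 25.0273
Standard deviation = √25.0273 = 5.0027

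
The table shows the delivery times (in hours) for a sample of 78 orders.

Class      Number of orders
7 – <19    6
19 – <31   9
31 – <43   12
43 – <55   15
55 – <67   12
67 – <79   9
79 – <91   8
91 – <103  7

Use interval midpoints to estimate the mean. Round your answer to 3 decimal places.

54.231

Midpoints: 13, 25, 37, 49, 61, 73, 85, 97
Σfm = 6×13 + 9×25 + 12×37 + 15×49 + 12×61 + 9×73 + 8×85 + 7×97 = 4230
n = Σf = 78
Mean = 4230 / 78 = 54.2308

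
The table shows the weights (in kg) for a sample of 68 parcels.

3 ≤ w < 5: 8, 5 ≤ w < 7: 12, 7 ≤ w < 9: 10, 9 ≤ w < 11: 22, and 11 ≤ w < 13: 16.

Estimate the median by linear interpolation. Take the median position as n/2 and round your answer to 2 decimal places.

Cumulative frequencies: 8, 20, 30, 52, 68
n = 68; position = n/2 = 34.
This falls in the class 9 ≤ w < 11: L = 9, F = 30, f = 22, h = 2.
Median ≈ 9 + ((34 − 30) / 22) × 2 = 9.3636

9.36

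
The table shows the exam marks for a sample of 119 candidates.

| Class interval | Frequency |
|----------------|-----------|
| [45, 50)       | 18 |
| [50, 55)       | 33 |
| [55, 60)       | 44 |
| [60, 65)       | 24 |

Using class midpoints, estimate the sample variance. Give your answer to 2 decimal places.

Midpoints: 47.5, 52.5, 57.5, 62.5
n = 119, Σfm = 6617.5, mean = 55.6092
Σfm² = 370793.75
Σf(m − x̄)² = Σfm² − (Σfm)²/n = 370793.75 − 6617.5²/119 = 2799.5798
Sample variance = 2799.5798 / 118 = 23.7253

23.73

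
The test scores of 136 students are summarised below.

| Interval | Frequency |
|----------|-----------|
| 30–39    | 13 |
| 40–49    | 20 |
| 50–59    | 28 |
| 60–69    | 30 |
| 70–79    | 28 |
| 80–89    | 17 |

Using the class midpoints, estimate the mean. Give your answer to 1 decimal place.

61.2

Midpoints: 34.5, 44.5, 54.5, 64.5, 74.5, 84.5
Σfm = 13×34.5 + 20×44.5 + 28×54.5 + 30×64.5 + 28×74.5 + 17×84.5 = 8322
n = Σf = 136
Mean = 8322 / 136 = 61.1912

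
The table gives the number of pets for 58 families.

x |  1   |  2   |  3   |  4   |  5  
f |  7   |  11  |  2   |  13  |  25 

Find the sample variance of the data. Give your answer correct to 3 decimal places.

Values: 1, 2, 3, 4, 5
n = 58, Σfx = 212, mean = 3.6552
Σfx² = 902
Σf(x − x̄)² = Σfx² − (Σfx)²/n = 902 − 212²/58 = 127.1034
Sample variance = 127.1034 / 57 = 2.2299

2.230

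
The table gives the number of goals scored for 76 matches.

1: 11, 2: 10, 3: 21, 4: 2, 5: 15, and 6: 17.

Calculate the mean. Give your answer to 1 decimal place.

3.7

Values: 1, 2, 3, 4, 5, 6
Σfx = 11×1 + 10×2 + 21×3 + 2×4 + 15×5 + 17×6 = 279
n = Σf = 76
Mean = 279 / 76 = 3.6711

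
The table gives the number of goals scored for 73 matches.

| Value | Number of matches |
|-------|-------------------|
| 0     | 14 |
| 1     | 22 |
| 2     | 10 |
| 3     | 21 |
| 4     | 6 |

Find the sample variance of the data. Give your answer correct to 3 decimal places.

Values: 0, 1, 2, 3, 4
n = 73, Σfx = 129, mean = 1.7671
Σfx² = 347
Σf(x − x̄)² = Σfx² − (Σfx)²/n = 347 − 129²/73 = 119.0411
Sample variance = 119.0411 / 72 = 1.6533

1.653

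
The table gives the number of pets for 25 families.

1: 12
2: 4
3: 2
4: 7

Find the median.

2

Cumulative frequencies: 12, 16, 18, 25
n = 25, so the median is the value in position (n+1)/2 = 13.
Position 13 falls at value 2.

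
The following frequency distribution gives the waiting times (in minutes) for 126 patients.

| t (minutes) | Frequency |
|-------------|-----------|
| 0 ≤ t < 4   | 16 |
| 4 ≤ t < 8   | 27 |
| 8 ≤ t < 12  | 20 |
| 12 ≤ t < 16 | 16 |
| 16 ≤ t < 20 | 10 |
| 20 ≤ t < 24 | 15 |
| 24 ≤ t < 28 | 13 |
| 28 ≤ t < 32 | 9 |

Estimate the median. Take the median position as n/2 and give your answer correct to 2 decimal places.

12.00

Cumulative frequencies: 16, 43, 63, 79, 89, 104, 117, 126
n = 126; position = n/2 = 63.
This falls in the class 8 ≤ t < 12: L = 8, F = 43, f = 20, h = 4.
Median ≈ 8 + ((63 − 43) / 20) × 4 = 12.0000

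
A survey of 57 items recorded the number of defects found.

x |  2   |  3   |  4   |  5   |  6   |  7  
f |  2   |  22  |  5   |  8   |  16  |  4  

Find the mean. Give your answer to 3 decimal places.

4.456

Values: 2, 3, 4, 5, 6, 7
Σfx = 2×2 + 22×3 + 5×4 + 8×5 + 16×6 + 4×7 = 254
n = Σf = 57
Mean = 254 / 57 = 4.4561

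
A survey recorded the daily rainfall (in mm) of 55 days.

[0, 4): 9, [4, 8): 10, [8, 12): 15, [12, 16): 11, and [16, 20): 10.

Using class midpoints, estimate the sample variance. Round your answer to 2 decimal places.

Midpoints: 2, 6, 10, 14, 18
n = 55, Σfm = 562, mean = 10.2182
Σfm² = 7292
Σf(m − x̄)² = Σfm² − (Σfm)²/n = 7292 − 562²/55 = 1549.3818
Sample variance = 1549.3818 / 54 = 28.6923

28.69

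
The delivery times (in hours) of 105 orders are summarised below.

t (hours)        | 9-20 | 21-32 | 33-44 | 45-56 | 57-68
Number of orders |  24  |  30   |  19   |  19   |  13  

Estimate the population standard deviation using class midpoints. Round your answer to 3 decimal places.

Midpoints: 14.5, 26.5, 38.5, 50.5, 62.5
n = 105, Σfm = 3646.5, mean = 34.7286
Σfm² = 153512.25
Σf(m − x̄)² = Σfm² − (Σfm)²/n = 153512.25 − 3646.5²/105 = 26874.5143
Population variance = 26874.5143 / 105 = 255.9478
Standard deviation = √255.9478 = 15.9984

15.998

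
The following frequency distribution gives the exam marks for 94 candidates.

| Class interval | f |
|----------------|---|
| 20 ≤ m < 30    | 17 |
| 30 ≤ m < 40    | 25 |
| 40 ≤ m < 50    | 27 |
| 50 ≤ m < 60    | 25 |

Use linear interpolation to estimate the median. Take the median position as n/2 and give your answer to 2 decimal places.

41.85

Cumulative frequencies: 17, 42, 69, 94
n = 94; position = n/2 = 47.
This falls in the class 40 ≤ m < 50: L = 40, F = 42, f = 27, h = 10.
Median ≈ 40 + ((47 − 42) / 27) × 10 = 41.8519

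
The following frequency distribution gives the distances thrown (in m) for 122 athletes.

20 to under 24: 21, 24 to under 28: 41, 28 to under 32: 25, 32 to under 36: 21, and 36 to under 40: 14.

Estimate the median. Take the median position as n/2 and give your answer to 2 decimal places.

Cumulative frequencies: 21, 62, 87, 108, 122
n = 122; position = n/2 = 61.
This falls in the class 24 to under 28: L = 24, F = 21, f = 41, h = 4.
Median ≈ 24 + ((61 − 21) / 41) × 4 = 27.9024

27.90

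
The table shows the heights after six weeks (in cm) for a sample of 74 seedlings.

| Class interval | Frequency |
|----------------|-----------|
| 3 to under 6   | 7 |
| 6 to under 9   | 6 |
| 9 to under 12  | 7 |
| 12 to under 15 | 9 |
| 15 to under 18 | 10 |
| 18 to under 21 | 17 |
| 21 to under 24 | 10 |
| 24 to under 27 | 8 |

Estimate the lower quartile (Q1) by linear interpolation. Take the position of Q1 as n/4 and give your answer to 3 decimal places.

Cumulative frequencies: 7, 13, 20, 29, 39, 56, 66, 74
n = 74; position = n/4 = 18.5.
This falls in the class 9 to under 12: L = 9, F = 13, f = 7, h = 3.
Lower quartile ≈ 9 + ((18.5 − 13) / 7) × 3 = 11.3571

11.357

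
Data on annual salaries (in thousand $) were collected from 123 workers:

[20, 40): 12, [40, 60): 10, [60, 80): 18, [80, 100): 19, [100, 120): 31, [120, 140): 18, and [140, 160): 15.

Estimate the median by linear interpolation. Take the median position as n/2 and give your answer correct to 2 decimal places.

101.61

Cumulative frequencies: 12, 22, 40, 59, 90, 108, 123
n = 123; position = n/2 = 61.5.
This falls in the class [100, 120): L = 100, F = 59, f = 31, h = 20.
Median ≈ 100 + ((61.5 − 59) / 31) × 20 = 101.6129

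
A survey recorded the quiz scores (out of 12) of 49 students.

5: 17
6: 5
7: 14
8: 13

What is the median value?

Cumulative frequencies: 17, 22, 36, 49
n = 49, so the median is the value in position (n+1)/2 = 25.
Position 25 falls at value 7.

7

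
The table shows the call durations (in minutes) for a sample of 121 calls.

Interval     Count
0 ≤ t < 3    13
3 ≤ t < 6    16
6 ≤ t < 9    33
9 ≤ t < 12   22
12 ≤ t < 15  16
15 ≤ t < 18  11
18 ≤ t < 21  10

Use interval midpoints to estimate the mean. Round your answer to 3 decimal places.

Midpoints: 1.5, 4.5, 7.5, 10.5, 13.5, 16.5, 19.5
Σfm = 13×1.5 + 16×4.5 + 33×7.5 + 22×10.5 + 16×13.5 + 11×16.5 + 10×19.5 = 1162.5
n = Σf = 121
Mean = 1162.5 / 121 = 9.6074

9.607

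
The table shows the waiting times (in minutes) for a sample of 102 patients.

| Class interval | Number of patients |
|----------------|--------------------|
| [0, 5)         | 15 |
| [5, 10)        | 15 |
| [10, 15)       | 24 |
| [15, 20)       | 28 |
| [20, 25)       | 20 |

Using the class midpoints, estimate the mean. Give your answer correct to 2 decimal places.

Midpoints: 2.5, 7.5, 12.5, 17.5, 22.5
Σfm = 15×2.5 + 15×7.5 + 24×12.5 + 28×17.5 + 20×22.5 = 1390
n = Σf = 102
Mean = 1390 / 102 = 13.6275

13.63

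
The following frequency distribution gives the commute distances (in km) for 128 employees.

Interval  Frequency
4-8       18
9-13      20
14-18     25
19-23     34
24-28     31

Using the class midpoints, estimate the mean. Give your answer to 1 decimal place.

17.6

Midpoints: 6, 11, 16, 21, 26
Σfm = 18×6 + 20×11 + 25×16 + 34×21 + 31×26 = 2248
n = Σf = 128
Mean = 2248 / 128 = 17.5625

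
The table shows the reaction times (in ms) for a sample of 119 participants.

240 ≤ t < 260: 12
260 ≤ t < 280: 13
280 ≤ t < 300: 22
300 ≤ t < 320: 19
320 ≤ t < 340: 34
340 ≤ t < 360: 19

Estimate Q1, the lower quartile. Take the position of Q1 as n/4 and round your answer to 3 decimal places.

284.318

Cumulative frequencies: 12, 25, 47, 66, 100, 119
n = 119; position = n/4 = 29.75.
This falls in the class 280 ≤ t < 300: L = 280, F = 25, f = 22, h = 20.
Lower quartile ≈ 280 + ((29.75 − 25) / 22) × 20 = 284.3182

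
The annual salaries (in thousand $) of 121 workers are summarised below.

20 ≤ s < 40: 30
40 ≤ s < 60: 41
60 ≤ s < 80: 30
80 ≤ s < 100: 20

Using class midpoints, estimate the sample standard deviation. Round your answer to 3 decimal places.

Midpoints: 30, 50, 70, 90
n = 121, Σfm = 6850, mean = 56.6116
Σfm² = 438500
Σf(m − x̄)² = Σfm² − (Σfm)²/n = 438500 − 6850²/121 = 50710.7438
Sample variance = 50710.7438 / 120 = 422.5895
Standard deviation = √422.5895 = 20.5570

20.557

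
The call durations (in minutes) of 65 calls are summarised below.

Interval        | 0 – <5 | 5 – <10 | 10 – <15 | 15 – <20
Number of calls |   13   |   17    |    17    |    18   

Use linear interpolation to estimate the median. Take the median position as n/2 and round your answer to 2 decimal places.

Cumulative frequencies: 13, 30, 47, 65
n = 65; position = n/2 = 32.5.
This falls in the class 10 – <15: L = 10, F = 30, f = 17, h = 5.
Median ≈ 10 + ((32.5 − 30) / 17) × 5 = 10.7353

10.74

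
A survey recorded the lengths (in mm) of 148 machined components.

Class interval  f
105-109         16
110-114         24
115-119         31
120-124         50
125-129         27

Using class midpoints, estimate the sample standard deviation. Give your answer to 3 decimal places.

6.260

Midpoints: 107, 112, 117, 122, 127
n = 148, Σfm = 17556, mean = 118.6216
Σfm² = 2088282
Σf(m − x̄)² = Σfm² − (Σfm)²/n = 2088282 − 17556²/148 = 5760.8108
Sample variance = 5760.8108 / 147 = 39.1892
Standard deviation = √39.1892 = 6.2601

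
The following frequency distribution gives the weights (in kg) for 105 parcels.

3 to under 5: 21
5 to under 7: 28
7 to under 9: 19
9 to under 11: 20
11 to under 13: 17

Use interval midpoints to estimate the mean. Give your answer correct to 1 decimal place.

7.7

Midpoints: 4, 6, 8, 10, 12
Σfm = 21×4 + 28×6 + 19×8 + 20×10 + 17×12 = 808
n = Σf = 105
Mean = 808 / 105 = 7.6952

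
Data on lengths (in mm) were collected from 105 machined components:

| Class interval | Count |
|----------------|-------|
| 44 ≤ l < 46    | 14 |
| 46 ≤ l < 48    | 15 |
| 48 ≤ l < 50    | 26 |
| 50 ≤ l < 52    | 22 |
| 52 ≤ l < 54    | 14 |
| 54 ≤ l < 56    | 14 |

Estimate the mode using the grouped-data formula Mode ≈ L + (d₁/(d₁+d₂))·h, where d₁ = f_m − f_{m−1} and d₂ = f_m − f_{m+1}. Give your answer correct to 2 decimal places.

Modal class: 48 ≤ l < 50 (highest frequency 26).
d₁ = 26 − 15 = 11, d₂ = 26 − 22 = 4
Mode ≈ 48 + (11/(11+4)) × 2 = 48 + 1.4667 = 49.4667

49.47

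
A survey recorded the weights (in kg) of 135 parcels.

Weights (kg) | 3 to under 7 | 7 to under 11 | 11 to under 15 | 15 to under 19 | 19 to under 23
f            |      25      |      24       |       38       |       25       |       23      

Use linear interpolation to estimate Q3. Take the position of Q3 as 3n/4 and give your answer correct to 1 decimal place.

Cumulative frequencies: 25, 49, 87, 112, 135
n = 135; position = 3n/4 = 101.25.
This falls in the class 15 to under 19: L = 15, F = 87, f = 25, h = 4.
Upper quartile ≈ 15 + ((101.25 − 87) / 25) × 4 = 17.2800

17.3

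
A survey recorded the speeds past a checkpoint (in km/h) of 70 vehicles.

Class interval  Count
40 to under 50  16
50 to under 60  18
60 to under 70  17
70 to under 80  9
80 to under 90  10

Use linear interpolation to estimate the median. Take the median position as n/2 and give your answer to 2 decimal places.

Cumulative frequencies: 16, 34, 51, 60, 70
n = 70; position = n/2 = 35.
This falls in the class 60 to under 70: L = 60, F = 34, f = 17, h = 10.
Median ≈ 60 + ((35 − 34) / 17) × 10 = 60.5882

60.59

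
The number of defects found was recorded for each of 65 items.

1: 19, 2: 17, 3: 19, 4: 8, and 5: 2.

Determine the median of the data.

2

Cumulative frequencies: 19, 36, 55, 63, 65
n = 65, so the median is the value in position (n+1)/2 = 33.
Position 33 falls at value 2.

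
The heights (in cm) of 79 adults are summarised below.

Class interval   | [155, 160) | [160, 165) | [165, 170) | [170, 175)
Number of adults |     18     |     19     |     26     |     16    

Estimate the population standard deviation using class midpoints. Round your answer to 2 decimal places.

Midpoints: 157.5, 162.5, 167.5, 172.5
n = 79, Σfm = 13037.5, mean = 165.0316
Σfm² = 2153793.75
Σf(m − x̄)² = Σfm² − (Σfm)²/n = 2153793.75 − 13037.5²/79 = 2193.6709
Population variance = 2193.6709 / 79 = 27.7680
Standard deviation = √27.7680 = 5.2695

5.27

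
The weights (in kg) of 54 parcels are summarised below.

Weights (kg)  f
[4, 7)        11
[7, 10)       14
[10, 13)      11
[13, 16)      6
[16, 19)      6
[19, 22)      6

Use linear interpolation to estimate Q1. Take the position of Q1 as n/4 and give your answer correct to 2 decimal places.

Cumulative frequencies: 11, 25, 36, 42, 48, 54
n = 54; position = n/4 = 13.5.
This falls in the class [7, 10): L = 7, F = 11, f = 14, h = 3.
Lower quartile ≈ 7 + ((13.5 − 11) / 14) × 3 = 7.5357

7.54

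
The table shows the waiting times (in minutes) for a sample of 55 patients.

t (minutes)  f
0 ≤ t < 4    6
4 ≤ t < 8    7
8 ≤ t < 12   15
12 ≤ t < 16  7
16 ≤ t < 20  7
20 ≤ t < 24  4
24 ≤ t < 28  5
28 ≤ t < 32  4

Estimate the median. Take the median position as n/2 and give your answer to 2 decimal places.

11.87

Cumulative frequencies: 6, 13, 28, 35, 42, 46, 51, 55
n = 55; position = n/2 = 27.5.
This falls in the class 8 ≤ t < 12: L = 8, F = 13, f = 15, h = 4.
Median ≈ 8 + ((27.5 − 13) / 15) × 4 = 11.8667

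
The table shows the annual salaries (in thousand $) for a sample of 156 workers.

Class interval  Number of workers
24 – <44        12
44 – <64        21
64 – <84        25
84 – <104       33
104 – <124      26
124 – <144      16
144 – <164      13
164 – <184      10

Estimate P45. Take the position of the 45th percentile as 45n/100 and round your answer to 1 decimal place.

Cumulative frequencies: 12, 33, 58, 91, 117, 133, 146, 156
n = 156; position = 45n/100 = 70.2.
This falls in the class 84 – <104: L = 84, F = 58, f = 33, h = 20.
45th percentile ≈ 84 + ((70.2 − 58) / 33) × 20 = 91.3939

91.4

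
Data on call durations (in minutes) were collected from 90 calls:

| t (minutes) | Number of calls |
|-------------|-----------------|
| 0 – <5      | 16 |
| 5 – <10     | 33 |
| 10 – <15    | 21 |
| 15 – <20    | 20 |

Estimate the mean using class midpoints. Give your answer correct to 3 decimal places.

10.000

Midpoints: 2.5, 7.5, 12.5, 17.5
Σfm = 16×2.5 + 33×7.5 + 21×12.5 + 20×17.5 = 900
n = Σf = 90
Mean = 900 / 90 = 10.0000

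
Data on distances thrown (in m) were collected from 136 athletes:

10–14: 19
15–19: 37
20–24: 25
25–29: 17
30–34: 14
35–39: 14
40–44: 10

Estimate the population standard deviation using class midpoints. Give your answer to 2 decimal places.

Midpoints: 12, 17, 22, 27, 32, 37, 42
n = 136, Σfm = 3252, mean = 23.9118
Σfm² = 89064
Σf(m − x̄)² = Σfm² − (Σfm)²/n = 89064 − 3252²/136 = 11302.9412
Population variance = 11302.9412 / 136 = 83.1099
Standard deviation = √83.1099 = 9.1165

9.12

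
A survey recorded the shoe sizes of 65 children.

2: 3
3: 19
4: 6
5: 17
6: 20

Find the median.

Cumulative frequencies: 3, 22, 28, 45, 65
n = 65, so the median is the value in position (n+1)/2 = 33.
Position 33 falls at value 5.

5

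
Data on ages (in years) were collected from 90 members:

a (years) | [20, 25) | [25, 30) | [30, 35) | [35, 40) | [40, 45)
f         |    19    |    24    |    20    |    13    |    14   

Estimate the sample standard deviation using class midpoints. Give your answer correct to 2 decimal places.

6.79

Midpoints: 22.5, 27.5, 32.5, 37.5, 42.5
n = 90, Σfm = 2820, mean = 31.3333
Σfm² = 92462.5
Σf(m − x̄)² = Σfm² − (Σfm)²/n = 92462.5 − 2820²/90 = 4102.5000
Sample variance = 4102.5000 / 89 = 46.0955
Standard deviation = √46.0955 = 6.7894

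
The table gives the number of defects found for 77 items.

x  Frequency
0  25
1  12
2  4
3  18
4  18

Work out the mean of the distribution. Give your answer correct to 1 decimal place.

1.9

Values: 0, 1, 2, 3, 4
Σfx = 25×0 + 12×1 + 4×2 + 18×3 + 18×4 = 146
n = Σf = 77
Mean = 146 / 77 = 1.8961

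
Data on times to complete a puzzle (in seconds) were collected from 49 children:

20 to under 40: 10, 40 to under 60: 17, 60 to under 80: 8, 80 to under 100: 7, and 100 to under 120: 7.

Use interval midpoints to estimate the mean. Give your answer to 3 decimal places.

Midpoints: 30, 50, 70, 90, 110
Σfm = 10×30 + 17×50 + 8×70 + 7×90 + 7×110 = 3110
n = Σf = 49
Mean = 3110 / 49 = 63.4694

63.469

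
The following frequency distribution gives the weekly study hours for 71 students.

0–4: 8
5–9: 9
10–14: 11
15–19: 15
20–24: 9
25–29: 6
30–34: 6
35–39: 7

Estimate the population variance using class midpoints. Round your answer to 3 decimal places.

Midpoints: 2, 7, 12, 17, 22, 27, 32, 37
n = 71, Σfm = 1277, mean = 17.9859
Σfm² = 30849
Σf(m − x̄)² = Σfm² − (Σfm)²/n = 30849 − 1277²/71 = 7880.9859
Population variance = 7880.9859 / 71 = 110.9998

111.000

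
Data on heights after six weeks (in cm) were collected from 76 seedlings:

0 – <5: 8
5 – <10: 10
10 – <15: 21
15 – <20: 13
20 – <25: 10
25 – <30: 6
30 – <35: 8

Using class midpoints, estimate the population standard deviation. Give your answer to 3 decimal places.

Midpoints: 2.5, 7.5, 12.5, 17.5, 22.5, 27.5, 32.5
n = 76, Σfm = 1235, mean = 16.2500
Σfm² = 25925
Σf(m − x̄)² = Σfm² − (Σfm)²/n = 25925 − 1235²/76 = 5856.2500
Population variance = 5856.2500 / 76 = 77.0559
Standard deviation = √77.0559 = 8.7782

8.778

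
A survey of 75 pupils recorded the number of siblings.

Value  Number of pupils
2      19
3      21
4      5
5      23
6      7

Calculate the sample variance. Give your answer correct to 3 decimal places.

1.913

Values: 2, 3, 4, 5, 6
n = 75, Σfx = 278, mean = 3.7067
Σfx² = 1172
Σf(x − x̄)² = Σfx² − (Σfx)²/n = 1172 − 278²/75 = 141.5467
Sample variance = 141.5467 / 74 = 1.9128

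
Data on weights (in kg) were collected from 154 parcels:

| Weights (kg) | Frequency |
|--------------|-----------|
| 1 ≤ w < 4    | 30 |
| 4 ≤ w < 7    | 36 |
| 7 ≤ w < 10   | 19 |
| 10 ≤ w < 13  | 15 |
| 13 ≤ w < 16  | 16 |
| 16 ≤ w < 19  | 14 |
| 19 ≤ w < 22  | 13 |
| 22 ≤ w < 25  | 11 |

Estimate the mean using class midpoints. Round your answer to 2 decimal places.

Midpoints: 2.5, 5.5, 8.5, 11.5, 14.5, 17.5, 20.5, 23.5
Σfm = 30×2.5 + 36×5.5 + 19×8.5 + 15×11.5 + 16×14.5 + 14×17.5 + 13×20.5 + 11×23.5 = 1609
n = Σf = 154
Mean = 1609 / 154 = 10.4481

10.45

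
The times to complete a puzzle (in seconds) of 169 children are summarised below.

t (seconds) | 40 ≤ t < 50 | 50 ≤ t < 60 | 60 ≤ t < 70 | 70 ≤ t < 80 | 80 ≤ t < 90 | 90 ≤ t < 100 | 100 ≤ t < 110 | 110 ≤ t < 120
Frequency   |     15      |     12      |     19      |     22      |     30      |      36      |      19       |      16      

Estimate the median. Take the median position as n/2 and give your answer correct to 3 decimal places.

85.500

Cumulative frequencies: 15, 27, 46, 68, 98, 134, 153, 169
n = 169; position = n/2 = 84.5.
This falls in the class 80 ≤ t < 90: L = 80, F = 68, f = 30, h = 10.
Median ≈ 80 + ((84.5 − 68) / 30) × 10 = 85.5000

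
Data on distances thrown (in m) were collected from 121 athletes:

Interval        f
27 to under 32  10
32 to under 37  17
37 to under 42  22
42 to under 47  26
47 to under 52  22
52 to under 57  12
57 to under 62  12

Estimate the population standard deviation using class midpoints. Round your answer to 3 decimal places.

8.599

Midpoints: 29.5, 34.5, 39.5, 44.5, 49.5, 54.5, 59.5
n = 121, Σfm = 5364.5, mean = 44.3347
Σfm² = 246780.25
Σf(m − x̄)² = Σfm² − (Σfm)²/n = 246780.25 − 5364.5²/121 = 8946.6942
Population variance = 8946.6942 / 121 = 73.9396
Standard deviation = √73.9396 = 8.5988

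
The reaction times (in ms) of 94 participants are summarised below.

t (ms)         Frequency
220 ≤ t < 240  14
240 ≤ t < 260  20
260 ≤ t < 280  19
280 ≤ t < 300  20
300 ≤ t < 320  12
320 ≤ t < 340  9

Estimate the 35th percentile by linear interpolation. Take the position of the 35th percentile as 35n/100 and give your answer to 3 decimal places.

258.900

Cumulative frequencies: 14, 34, 53, 73, 85, 94
n = 94; position = 35n/100 = 32.9.
This falls in the class 240 ≤ t < 260: L = 240, F = 14, f = 20, h = 20.
35th percentile ≈ 240 + ((32.9 − 14) / 20) × 20 = 258.9000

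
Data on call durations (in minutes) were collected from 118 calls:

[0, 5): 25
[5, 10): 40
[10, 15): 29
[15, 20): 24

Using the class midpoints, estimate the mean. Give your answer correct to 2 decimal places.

9.70

Midpoints: 2.5, 7.5, 12.5, 17.5
Σfm = 25×2.5 + 40×7.5 + 29×12.5 + 24×17.5 = 1145
n = Σf = 118
Mean = 1145 / 118 = 9.7034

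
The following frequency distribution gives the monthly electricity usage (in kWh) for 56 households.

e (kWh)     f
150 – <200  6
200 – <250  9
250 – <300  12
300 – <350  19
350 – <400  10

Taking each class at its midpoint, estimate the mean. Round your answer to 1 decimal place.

Midpoints: 175, 225, 275, 325, 375
Σfm = 6×175 + 9×225 + 12×275 + 19×325 + 10×375 = 16300
n = Σf = 56
Mean = 16300 / 56 = 291.0714

291.1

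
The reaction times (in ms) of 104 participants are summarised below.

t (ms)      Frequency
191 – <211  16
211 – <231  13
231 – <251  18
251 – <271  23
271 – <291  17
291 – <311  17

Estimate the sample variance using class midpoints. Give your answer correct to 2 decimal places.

1098.39

Midpoints: 201, 221, 241, 261, 281, 301
n = 104, Σfm = 26324, mean = 253.1154
Σfm² = 6776144
Σf(m − x̄)² = Σfm² − (Σfm)²/n = 6776144 − 26324²/104 = 113134.6154
Sample variance = 113134.6154 / 103 = 1098.3943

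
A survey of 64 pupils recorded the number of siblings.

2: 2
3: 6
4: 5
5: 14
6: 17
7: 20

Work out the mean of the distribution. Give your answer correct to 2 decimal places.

Values: 2, 3, 4, 5, 6, 7
Σfx = 2×2 + 6×3 + 5×4 + 14×5 + 17×6 + 20×7 = 354
n = Σf = 64
Mean = 354 / 64 = 5.5312

5.53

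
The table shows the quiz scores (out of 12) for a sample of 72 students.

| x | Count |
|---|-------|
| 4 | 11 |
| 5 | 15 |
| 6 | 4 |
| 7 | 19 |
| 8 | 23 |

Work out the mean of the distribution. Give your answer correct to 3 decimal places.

6.389

Values: 4, 5, 6, 7, 8
Σfx = 11×4 + 15×5 + 4×6 + 19×7 + 23×8 = 460
n = Σf = 72
Mean = 460 / 72 = 6.3889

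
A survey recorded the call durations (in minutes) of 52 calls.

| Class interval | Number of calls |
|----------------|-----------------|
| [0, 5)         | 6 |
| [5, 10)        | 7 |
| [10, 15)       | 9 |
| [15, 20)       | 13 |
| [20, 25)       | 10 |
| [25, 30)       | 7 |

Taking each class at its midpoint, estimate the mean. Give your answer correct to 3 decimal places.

Midpoints: 2.5, 7.5, 12.5, 17.5, 22.5, 27.5
Σfm = 6×2.5 + 7×7.5 + 9×12.5 + 13×17.5 + 10×22.5 + 7×27.5 = 825
n = Σf = 52
Mean = 825 / 52 = 15.8654

15.865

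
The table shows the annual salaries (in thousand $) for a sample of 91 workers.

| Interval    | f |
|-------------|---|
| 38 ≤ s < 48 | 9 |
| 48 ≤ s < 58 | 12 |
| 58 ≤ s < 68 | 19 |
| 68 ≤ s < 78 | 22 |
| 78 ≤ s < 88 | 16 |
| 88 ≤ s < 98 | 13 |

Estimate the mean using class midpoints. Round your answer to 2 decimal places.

Midpoints: 43, 53, 63, 73, 83, 93
Σfm = 9×43 + 12×53 + 19×63 + 22×73 + 16×83 + 13×93 = 6363
n = Σf = 91
Mean = 6363 / 91 = 69.9231

69.92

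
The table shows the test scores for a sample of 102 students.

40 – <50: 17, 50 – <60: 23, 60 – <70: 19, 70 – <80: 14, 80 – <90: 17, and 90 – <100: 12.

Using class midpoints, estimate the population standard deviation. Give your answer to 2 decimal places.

Midpoints: 45, 55, 65, 75, 85, 95
n = 102, Σfm = 6900, mean = 67.6471
Σfm² = 494150
Σf(m − x̄)² = Σfm² − (Σfm)²/n = 494150 − 6900²/102 = 27385.2941
Population variance = 27385.2941 / 102 = 268.4833
Standard deviation = √268.4833 = 16.3855

16.39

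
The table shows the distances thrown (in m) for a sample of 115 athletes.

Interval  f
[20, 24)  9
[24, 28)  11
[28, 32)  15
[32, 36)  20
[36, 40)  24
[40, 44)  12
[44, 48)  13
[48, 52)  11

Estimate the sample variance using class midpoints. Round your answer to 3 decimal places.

65.399

Midpoints: 22, 26, 30, 34, 38, 42, 46, 50
n = 115, Σfm = 4178, mean = 36.3304
Σfm² = 159244
Σf(m − x̄)² = Σfm² − (Σfm)²/n = 159244 − 4178²/115 = 7455.4435
Sample variance = 7455.4435 / 114 = 65.3986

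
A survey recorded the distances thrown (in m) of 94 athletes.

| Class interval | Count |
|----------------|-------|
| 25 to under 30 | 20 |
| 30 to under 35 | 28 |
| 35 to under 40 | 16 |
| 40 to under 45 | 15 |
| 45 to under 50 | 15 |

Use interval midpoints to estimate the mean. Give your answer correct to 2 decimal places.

Midpoints: 27.5, 32.5, 37.5, 42.5, 47.5
Σfm = 20×27.5 + 28×32.5 + 16×37.5 + 15×42.5 + 15×47.5 = 3410
n = Σf = 94
Mean = 3410 / 94 = 36.2766

36.28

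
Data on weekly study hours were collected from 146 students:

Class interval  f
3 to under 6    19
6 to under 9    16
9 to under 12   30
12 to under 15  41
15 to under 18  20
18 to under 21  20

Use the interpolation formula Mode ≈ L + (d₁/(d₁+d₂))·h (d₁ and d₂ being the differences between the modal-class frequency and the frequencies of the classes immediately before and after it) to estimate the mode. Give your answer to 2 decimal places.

13.03

Modal class: 12 to under 15 (highest frequency 41).
d₁ = 41 − 30 = 11, d₂ = 41 − 20 = 21
Mode ≈ 12 + (11/(11+21)) × 3 = 12 + 1.0312 = 13.0312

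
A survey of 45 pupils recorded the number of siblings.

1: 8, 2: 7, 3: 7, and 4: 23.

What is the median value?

4

Cumulative frequencies: 8, 15, 22, 45
n = 45, so the median is the value in position (n+1)/2 = 23.
Position 23 falls at value 4.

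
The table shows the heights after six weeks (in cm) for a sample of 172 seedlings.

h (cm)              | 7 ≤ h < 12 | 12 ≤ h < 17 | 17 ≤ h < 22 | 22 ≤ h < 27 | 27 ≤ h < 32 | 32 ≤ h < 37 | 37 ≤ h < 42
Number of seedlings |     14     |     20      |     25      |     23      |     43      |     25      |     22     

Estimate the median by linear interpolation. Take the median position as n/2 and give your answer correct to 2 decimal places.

Cumulative frequencies: 14, 34, 59, 82, 125, 150, 172
n = 172; position = n/2 = 86.
This falls in the class 27 ≤ h < 32: L = 27, F = 82, f = 43, h = 5.
Median ≈ 27 + ((86 − 82) / 43) × 5 = 27.4651

27.47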